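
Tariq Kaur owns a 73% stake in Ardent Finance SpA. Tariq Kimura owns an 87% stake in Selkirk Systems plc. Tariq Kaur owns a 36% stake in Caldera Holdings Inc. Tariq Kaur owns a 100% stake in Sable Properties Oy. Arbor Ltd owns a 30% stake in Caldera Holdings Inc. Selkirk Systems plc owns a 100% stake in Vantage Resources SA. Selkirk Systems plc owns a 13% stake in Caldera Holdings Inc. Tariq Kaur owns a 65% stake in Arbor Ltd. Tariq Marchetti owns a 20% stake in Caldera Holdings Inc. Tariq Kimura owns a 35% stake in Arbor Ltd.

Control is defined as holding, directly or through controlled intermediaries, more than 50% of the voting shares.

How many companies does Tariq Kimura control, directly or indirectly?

Tariq Kimura holds 87% of Selkirk, so Tariq Kimura controls Selkirk.
Selkirk holds 100% of Vantage, so Tariq Kimura controls Vantage.
No other company's threshold is met.
Tariq Kimura controls 2 companies.

2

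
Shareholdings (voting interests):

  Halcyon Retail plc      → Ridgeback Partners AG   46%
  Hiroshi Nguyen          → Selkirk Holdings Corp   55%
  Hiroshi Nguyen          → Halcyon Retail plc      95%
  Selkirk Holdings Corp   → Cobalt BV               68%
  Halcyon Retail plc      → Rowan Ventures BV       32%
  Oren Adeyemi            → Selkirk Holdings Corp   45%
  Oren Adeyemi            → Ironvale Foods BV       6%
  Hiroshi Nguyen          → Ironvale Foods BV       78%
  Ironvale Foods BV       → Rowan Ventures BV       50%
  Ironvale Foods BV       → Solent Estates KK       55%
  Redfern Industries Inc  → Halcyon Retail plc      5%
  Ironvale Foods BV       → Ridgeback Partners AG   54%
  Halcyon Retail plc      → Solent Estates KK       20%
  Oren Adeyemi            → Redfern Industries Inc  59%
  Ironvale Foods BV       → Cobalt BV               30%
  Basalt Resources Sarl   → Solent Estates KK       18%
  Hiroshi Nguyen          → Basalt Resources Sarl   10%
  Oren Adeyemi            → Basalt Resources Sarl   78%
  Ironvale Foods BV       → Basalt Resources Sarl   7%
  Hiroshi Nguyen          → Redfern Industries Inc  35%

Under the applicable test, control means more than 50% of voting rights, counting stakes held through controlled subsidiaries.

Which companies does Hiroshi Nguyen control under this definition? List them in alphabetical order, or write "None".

Cobalt BV, Halcyon Retail plc, Ironvale Foods BV, Ridgeback Partners AG, Rowan Ventures BV, Selkirk Holdings Corp, Solent Estates KK

Hiroshi holds 55% of Selkirk, so Hiroshi controls Selkirk.
Hiroshi holds 78% of Ironvale, so Hiroshi controls Ironvale.
Selkirk and Ironvale together hold 68% + 30% = 98% of Cobalt, so Hiroshi controls Cobalt.
Hiroshi holds 95% of Halcyon, so Hiroshi controls Halcyon.
Halcyon and Ironvale together hold 20% + 55% = 75% of Solent, so Hiroshi controls Solent.
Halcyon and Ironvale together hold 32% + 50% = 82% of Rowan, so Hiroshi controls Rowan.
Ironvale and Halcyon together hold 54% + 46% = 100% of Ridgeback, so Hiroshi controls Ridgeback.
No other company's threshold is met.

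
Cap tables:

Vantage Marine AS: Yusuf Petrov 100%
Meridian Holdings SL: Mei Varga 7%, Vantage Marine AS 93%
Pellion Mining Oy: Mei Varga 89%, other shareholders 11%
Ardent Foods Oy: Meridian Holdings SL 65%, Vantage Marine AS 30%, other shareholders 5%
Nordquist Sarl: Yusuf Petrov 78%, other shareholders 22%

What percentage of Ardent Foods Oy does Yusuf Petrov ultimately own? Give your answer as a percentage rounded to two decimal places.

90.45%

Yusuf reaches Ardent along 2 paths.
Via Vantage → Meridian: 100% × 93% × 65% = 60.45%.
Via Vantage: 100% × 30% = 30%.
Total: 60.45% + 30% = 90.45%.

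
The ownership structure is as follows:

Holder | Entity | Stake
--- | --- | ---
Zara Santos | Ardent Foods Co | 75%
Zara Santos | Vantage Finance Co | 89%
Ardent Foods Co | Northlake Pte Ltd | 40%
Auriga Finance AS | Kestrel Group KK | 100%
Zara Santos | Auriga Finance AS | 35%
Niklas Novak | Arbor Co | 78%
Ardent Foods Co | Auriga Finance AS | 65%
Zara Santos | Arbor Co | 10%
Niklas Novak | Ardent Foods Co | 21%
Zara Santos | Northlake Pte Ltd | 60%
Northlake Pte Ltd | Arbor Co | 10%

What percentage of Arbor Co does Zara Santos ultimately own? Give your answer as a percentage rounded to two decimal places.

19.00%

Zara reaches Arbor along 3 paths.
Via Ardent → Northlake: 75% × 40% × 10% = 3%.
Via Northlake: 60% × 10% = 6%.
Direct stake: 10% = 10%.
Total: 3% + 6% + 10% = 19%.
Rounded: 19.00%.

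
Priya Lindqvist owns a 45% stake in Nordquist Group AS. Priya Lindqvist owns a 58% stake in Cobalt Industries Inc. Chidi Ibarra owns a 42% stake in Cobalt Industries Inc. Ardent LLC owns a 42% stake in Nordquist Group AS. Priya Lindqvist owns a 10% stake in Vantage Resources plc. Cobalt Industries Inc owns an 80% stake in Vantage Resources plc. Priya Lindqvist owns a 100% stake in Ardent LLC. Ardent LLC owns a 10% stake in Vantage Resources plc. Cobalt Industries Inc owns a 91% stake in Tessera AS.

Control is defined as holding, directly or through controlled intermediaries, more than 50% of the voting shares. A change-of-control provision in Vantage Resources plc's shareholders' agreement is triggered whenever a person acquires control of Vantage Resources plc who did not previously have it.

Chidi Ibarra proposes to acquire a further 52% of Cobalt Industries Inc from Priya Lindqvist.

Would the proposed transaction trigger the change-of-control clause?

The purchase adds only to Chidi's holdings (Priya's stake shrinks), so Chidi is the only person who could newly come to control Vantage.
Chidi's largest direct stake is 42% in Cobalt, which does not meet the threshold, so Chidi controls no company.
Neither Chidi nor any entity Chidi controls holds any voting interest in Vantage.
So before the transaction, Chidi does not control Vantage.
After the purchase, Chidi's direct stake in Cobalt rises to 42% + 52% = 94%, and Priya's stake falls to 6%.
Chidi holds 94% of Cobalt, so Chidi controls Cobalt.
Cobalt holds 80% of Vantage, so Chidi controls Vantage.
Chidi did not control Vantage before and does after, so the clause is triggered.

Yes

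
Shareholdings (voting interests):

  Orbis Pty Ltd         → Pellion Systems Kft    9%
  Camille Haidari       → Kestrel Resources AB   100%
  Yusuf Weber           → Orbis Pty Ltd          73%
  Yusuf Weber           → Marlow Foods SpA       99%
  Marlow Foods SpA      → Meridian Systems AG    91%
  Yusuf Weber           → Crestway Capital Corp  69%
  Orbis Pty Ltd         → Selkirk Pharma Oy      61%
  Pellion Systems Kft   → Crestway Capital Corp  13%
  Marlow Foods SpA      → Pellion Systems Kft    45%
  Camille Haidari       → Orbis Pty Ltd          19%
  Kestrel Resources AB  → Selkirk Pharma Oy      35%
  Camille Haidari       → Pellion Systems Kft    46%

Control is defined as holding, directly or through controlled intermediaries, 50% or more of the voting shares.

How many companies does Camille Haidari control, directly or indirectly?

1

Camille holds 100% of Kestrel, so Camille controls Kestrel.
No other company's threshold is met.
Camille controls 1 company.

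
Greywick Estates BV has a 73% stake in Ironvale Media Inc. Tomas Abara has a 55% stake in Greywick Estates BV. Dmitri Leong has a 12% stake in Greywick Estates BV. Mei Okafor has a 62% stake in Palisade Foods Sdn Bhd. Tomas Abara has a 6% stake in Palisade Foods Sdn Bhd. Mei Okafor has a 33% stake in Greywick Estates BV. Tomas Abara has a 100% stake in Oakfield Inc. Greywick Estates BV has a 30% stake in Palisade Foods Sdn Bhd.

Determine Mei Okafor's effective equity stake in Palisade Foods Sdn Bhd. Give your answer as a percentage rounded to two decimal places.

Mei reaches Palisade along 2 paths.
Via Greywick: 33% × 30% = 9.9%.
Direct stake: 62% = 62%.
Total: 9.9% + 62% = 71.9%.
Rounded: 71.90%.

71.90%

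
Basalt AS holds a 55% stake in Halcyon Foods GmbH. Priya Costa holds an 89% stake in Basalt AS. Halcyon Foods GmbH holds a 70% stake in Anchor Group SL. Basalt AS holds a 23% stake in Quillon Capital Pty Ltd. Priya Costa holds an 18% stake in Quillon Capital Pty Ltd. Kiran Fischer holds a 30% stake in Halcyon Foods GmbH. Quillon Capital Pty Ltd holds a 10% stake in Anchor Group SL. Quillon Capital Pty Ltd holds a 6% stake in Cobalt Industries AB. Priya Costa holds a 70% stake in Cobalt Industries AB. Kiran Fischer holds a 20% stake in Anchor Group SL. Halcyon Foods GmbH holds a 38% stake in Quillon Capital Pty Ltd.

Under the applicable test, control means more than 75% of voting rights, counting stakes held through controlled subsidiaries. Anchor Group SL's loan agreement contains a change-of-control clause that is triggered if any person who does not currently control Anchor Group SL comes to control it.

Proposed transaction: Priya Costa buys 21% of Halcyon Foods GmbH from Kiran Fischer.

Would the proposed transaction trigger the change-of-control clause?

Yes

The purchase adds only to Priya's holdings (Kiran's stake shrinks), so Priya is the only person who could newly come to control Anchor.
Priya holds 89% of Basalt, so Priya controls Basalt.
Neither Priya nor any entity Priya controls holds any voting interest in Anchor.
So before the transaction, Priya does not control Anchor.
After the purchase, Priya holds 21% of Halcyon directly, and Kiran's stake falls to 9%.
Basalt and Priya together hold 55% + 21% = 76% of Halcyon, so Priya controls Halcyon.
Halcyon and Priya and Basalt together hold 38% + 18% + 23% = 79% of Quillon, so Priya controls Quillon.
Halcyon and Quillon together hold 70% + 10% = 80% of Anchor, so Priya controls Anchor.
Priya did not control Anchor before and does after, so the clause is triggered.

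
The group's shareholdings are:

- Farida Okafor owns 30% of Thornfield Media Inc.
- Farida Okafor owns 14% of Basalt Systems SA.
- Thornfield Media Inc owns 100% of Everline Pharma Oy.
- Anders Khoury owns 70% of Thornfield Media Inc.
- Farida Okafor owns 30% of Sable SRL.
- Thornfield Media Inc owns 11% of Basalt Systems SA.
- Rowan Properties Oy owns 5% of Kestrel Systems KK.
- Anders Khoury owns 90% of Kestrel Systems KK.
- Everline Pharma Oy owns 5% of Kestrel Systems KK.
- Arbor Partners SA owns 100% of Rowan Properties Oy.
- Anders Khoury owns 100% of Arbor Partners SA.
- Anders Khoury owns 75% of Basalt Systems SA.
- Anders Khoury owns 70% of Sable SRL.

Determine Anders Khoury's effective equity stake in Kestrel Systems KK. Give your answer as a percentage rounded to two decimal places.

98.50%

Anders reaches Kestrel along 3 paths.
Via Arbor → Rowan: 100% × 100% × 5% = 5%.
Direct stake: 90% = 90%.
Via Thornfield → Everline: 70% × 100% × 5% = 3.5%.
Total: 5% + 90% + 3.5% = 98.5%.
Rounded: 98.50%.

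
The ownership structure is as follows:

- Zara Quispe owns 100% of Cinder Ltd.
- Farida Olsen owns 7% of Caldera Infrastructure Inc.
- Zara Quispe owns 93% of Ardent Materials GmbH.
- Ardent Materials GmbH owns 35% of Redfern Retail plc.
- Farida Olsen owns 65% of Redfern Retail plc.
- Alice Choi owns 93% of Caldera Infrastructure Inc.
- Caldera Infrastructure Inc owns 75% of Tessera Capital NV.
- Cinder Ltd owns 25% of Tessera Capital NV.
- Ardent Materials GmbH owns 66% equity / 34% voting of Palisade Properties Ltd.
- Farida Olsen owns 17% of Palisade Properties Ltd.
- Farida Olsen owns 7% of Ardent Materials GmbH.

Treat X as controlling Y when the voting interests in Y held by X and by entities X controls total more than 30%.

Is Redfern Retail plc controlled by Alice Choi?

No

Alice holds 93% of Caldera, so Alice controls Caldera.
Caldera holds 75% of Tessera, so Alice controls Tessera.
Neither Alice nor any entity Alice controls holds any voting interest in Redfern.
So Alice does not control Redfern.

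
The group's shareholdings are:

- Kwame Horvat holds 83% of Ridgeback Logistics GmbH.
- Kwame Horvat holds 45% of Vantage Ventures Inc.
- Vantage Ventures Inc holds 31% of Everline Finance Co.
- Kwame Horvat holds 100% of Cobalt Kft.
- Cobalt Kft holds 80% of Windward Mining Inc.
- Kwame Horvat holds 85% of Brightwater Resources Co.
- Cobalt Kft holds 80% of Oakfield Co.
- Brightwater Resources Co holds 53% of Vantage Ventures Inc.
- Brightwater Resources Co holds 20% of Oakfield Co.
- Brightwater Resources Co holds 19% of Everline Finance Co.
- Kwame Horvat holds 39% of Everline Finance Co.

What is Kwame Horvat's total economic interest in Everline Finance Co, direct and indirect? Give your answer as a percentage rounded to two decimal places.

83.07%

Kwame reaches Everline along 4 paths.
Via Brightwater: 85% × 19% = 16.15%.
Direct stake: 39% = 39%.
Via Brightwater → Vantage: 85% × 53% × 31% = 13.9655%.
Via Vantage: 45% × 31% = 13.95%.
Total: 16.15% + 39% + 13.9655% + 13.95% = 83.0655%.
Rounded: 83.07%.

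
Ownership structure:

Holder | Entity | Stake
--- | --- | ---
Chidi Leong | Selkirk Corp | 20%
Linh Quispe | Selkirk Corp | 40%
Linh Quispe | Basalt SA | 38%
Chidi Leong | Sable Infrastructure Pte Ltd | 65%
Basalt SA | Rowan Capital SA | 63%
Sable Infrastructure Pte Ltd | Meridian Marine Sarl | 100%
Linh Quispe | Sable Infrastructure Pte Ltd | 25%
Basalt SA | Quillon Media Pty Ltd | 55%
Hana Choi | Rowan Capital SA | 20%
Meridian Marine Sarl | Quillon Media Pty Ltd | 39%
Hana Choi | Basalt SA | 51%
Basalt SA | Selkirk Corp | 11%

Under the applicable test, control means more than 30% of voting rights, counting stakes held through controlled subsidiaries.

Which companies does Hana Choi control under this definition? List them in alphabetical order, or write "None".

Basalt SA, Quillon Media Pty Ltd, Rowan Capital SA

Hana holds 51% of Basalt, so Hana controls Basalt.
Hana and Basalt together hold 20% + 63% = 83% of Rowan, so Hana controls Rowan.
Basalt holds 55% of Quillon, so Hana controls Quillon.
No other company's threshold is met.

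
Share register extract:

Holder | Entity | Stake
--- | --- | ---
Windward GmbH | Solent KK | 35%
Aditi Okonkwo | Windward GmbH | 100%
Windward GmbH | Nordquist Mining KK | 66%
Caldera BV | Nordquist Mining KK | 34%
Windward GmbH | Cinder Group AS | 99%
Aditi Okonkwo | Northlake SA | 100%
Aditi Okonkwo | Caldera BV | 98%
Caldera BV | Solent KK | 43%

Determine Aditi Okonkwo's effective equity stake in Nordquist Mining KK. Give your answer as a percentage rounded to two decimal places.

Aditi reaches Nordquist along 2 paths.
Via Windward: 100% × 66% = 66%.
Via Caldera: 98% × 34% = 33.32%.
Total: 66% + 33.32% = 99.32%.

99.32%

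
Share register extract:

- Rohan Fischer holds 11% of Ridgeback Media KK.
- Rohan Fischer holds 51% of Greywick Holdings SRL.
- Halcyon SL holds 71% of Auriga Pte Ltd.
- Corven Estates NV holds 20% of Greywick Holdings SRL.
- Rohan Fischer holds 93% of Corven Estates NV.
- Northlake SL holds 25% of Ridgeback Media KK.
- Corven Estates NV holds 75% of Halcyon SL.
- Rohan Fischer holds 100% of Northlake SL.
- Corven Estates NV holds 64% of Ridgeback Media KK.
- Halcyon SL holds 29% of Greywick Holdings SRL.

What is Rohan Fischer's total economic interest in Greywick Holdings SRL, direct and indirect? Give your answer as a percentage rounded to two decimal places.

Rohan reaches Greywick along 3 paths.
Via Corven → Halcyon: 93% × 75% × 29% = 20.2275%.
Via Corven: 93% × 20% = 18.6%.
Direct stake: 51% = 51%.
Total: 20.2275% + 18.6% + 51% = 89.8275%.
Rounded: 89.83%.

89.83%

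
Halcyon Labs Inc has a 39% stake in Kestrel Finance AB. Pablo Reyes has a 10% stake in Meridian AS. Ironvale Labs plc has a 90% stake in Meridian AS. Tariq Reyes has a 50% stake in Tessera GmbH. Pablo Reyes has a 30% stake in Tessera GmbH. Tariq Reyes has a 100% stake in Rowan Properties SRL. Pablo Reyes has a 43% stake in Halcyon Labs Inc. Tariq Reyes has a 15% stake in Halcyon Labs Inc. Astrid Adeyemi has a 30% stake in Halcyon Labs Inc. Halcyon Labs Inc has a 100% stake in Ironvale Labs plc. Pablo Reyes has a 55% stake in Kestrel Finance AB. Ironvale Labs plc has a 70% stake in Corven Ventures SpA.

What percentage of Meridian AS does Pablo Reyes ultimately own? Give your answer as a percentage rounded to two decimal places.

Pablo reaches Meridian along 2 paths.
Via Halcyon → Ironvale: 43% × 100% × 90% = 38.7%.
Direct stake: 10% = 10%.
Total: 38.7% + 10% = 48.7%.
Rounded: 48.70%.

48.70%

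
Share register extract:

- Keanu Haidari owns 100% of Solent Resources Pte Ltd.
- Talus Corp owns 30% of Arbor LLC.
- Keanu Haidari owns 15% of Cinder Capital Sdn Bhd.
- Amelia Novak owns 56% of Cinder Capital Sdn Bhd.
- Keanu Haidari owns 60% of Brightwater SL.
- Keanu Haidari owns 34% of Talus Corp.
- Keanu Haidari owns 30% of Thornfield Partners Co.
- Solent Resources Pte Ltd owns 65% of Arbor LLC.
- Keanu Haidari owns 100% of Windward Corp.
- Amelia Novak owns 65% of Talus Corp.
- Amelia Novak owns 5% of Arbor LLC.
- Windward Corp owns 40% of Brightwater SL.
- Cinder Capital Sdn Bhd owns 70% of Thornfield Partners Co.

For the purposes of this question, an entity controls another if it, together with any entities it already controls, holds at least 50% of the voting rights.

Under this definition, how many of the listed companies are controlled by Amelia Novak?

Amelia holds 65% of Talus, so Amelia controls Talus.
Amelia holds 56% of Cinder, so Amelia controls Cinder.
Cinder holds 70% of Thornfield, so Amelia controls Thornfield.
No other company's threshold is met.
Amelia controls 3 companies.

3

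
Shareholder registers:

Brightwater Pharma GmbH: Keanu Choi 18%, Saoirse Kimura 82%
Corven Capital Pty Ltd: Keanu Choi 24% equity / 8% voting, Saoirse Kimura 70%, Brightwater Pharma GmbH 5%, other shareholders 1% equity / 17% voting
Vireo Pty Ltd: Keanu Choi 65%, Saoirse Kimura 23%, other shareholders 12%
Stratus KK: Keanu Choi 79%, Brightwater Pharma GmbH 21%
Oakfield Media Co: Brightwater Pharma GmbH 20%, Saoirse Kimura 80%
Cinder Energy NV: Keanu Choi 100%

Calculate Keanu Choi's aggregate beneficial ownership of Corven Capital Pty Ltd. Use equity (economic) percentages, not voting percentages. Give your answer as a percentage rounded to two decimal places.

Keanu reaches Corven along 2 paths.
Direct stake: 24% = 24%.
Via Brightwater: 18% × 5% = 0.9%.
Total: 24% + 0.9% = 24.9%.
Rounded: 24.90%.

24.90%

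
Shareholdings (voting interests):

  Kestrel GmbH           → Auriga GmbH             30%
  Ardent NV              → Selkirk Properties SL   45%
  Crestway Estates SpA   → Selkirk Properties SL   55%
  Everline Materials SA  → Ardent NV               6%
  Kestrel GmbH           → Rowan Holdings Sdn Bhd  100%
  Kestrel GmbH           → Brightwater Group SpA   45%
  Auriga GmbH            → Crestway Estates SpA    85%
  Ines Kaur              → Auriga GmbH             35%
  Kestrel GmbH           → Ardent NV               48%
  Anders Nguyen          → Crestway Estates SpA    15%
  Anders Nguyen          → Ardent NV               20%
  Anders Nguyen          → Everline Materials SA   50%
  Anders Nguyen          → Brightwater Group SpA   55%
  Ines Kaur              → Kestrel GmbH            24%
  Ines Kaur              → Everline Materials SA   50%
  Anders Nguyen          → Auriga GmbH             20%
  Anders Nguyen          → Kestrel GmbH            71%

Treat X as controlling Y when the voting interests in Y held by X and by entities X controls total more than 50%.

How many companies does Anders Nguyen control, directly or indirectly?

4

Anders holds 71% of Kestrel, so Anders controls Kestrel.
Anders and Kestrel together hold 20% + 48% = 68% of Ardent, so Anders controls Ardent.
Kestrel and Anders together hold 45% + 55% = 100% of Brightwater, so Anders controls Brightwater.
Kestrel holds 100% of Rowan, so Anders controls Rowan.
No other company's threshold is met.
Anders controls 4 companies.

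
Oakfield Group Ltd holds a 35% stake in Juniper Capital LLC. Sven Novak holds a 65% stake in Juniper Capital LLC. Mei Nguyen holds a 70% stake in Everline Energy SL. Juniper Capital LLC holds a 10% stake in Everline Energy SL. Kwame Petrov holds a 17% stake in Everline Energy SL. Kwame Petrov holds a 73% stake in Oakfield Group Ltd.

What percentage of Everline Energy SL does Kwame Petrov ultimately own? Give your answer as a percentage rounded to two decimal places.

19.56%

Kwame reaches Everline along 2 paths.
Direct stake: 17% = 17%.
Via Oakfield → Juniper: 73% × 35% × 10% = 2.555%.
Total: 17% + 2.555% = 19.555%.
Rounded: 19.56%.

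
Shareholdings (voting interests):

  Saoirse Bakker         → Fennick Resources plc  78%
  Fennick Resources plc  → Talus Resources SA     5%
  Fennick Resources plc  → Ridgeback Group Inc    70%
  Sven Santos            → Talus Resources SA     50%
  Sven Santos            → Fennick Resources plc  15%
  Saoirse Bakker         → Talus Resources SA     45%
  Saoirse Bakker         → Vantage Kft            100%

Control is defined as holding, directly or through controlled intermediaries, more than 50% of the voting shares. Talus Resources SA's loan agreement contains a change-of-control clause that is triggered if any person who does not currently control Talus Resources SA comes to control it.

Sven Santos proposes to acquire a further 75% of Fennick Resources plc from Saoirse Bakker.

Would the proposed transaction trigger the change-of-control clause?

The purchase adds only to Sven's holdings (Saoirse's stake shrinks), so Sven is the only person who could newly come to control Talus.
Sven's largest direct stake is 50% in Talus, which does not meet the threshold, so Sven controls no company.
In Talus, Sven's side holds only 50%, not > 50%.
So before the transaction, Sven does not control Talus.
After the purchase, Sven's direct stake in Fennick rises to 15% + 75% = 90%, and Saoirse's stake falls to 3%.
Sven holds 90% of Fennick, so Sven controls Fennick.
Fennick and Sven together hold 5% + 50% = 55% of Talus, so Sven controls Talus.
Sven did not control Talus before and does after, so the clause is triggered.

Yes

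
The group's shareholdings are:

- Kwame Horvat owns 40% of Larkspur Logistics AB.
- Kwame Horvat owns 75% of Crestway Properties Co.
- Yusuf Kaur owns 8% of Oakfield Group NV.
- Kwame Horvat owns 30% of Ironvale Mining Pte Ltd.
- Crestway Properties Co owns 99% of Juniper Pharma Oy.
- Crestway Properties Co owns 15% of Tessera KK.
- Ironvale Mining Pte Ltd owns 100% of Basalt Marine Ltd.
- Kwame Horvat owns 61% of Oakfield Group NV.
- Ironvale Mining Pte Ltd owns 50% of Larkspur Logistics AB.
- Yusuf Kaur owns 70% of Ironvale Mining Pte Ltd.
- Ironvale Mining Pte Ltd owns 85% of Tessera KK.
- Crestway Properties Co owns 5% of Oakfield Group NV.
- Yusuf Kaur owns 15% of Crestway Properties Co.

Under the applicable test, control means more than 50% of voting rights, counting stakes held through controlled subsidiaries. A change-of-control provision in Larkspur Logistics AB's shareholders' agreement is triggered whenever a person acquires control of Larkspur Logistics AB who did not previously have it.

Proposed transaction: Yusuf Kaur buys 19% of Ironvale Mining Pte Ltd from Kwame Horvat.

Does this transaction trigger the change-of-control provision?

The purchase adds only to Yusuf's holdings (Kwame's stake shrinks), so Yusuf is the only person who could newly come to control Larkspur.
Yusuf holds 70% of Ironvale, so Yusuf controls Ironvale.
Ironvale holds 85% of Tessera, so Yusuf controls Tessera.
Ironvale holds 100% of Basalt, so Yusuf controls Basalt.
In Larkspur, Yusuf's side holds only 50%, not > 50%.
So before the transaction, Yusuf does not control Larkspur.
After the purchase, Yusuf's direct stake in Ironvale rises to 70% + 19% = 89%, and Kwame's stake falls to 11%.
Yusuf holds 89% of Ironvale, so Yusuf controls Ironvale.
After the transaction, Yusuf's side holds 50% of Larkspur, not > 50%, so Yusuf still does not control Larkspur.
No new person acquires control, so the clause is not triggered.

No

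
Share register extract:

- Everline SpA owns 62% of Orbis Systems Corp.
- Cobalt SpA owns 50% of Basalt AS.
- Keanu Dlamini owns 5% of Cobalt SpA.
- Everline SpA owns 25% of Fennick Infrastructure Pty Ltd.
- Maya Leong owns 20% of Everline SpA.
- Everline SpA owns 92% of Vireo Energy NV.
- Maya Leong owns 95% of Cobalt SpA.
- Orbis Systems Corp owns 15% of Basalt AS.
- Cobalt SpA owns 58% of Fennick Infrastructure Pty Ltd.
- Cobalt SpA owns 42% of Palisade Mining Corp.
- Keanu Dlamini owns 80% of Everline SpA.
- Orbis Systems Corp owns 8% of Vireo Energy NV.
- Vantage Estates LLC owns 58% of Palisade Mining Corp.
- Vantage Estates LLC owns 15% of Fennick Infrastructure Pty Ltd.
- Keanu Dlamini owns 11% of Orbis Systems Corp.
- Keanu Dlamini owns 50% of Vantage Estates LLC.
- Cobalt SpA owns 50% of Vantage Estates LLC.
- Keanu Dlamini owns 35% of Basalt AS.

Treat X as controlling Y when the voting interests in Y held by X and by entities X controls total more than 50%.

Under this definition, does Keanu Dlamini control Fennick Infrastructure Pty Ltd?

Keanu holds 80% of Everline, so Keanu controls Everline.
Everline and Keanu together hold 62% + 11% = 73% of Orbis, so Keanu controls Orbis.
Orbis and Everline together hold 8% + 92% = 100% of Vireo, so Keanu controls Vireo.
In Fennick, Keanu's side holds only 25%, not > 50%.
So Keanu does not control Fennick.

No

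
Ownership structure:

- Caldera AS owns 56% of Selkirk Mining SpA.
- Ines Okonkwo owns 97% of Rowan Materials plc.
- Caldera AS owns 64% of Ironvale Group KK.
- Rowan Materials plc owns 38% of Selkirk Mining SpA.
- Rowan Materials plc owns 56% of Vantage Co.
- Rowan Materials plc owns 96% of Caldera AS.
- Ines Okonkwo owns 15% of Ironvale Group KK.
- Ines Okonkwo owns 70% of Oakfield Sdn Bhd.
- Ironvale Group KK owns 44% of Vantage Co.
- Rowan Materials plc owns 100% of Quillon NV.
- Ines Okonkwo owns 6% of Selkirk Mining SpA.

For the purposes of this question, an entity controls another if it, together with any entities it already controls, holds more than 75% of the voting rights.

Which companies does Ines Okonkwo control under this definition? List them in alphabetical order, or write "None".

Caldera AS, Ironvale Group KK, Quillon NV, Rowan Materials plc, Selkirk Mining SpA, Vantage Co

Ines holds 97% of Rowan, so Ines controls Rowan.
Rowan holds 96% of Caldera, so Ines controls Caldera.
Ines and Caldera together hold 15% + 64% = 79% of Ironvale, so Ines controls Ironvale.
Rowan holds 100% of Quillon, so Ines controls Quillon.
Ines and Caldera and Rowan together hold 6% + 56% + 38% = 100% of Selkirk, so Ines controls Selkirk.
Ironvale and Rowan together hold 44% + 56% = 100% of Vantage, so Ines controls Vantage.
No other company's threshold is met.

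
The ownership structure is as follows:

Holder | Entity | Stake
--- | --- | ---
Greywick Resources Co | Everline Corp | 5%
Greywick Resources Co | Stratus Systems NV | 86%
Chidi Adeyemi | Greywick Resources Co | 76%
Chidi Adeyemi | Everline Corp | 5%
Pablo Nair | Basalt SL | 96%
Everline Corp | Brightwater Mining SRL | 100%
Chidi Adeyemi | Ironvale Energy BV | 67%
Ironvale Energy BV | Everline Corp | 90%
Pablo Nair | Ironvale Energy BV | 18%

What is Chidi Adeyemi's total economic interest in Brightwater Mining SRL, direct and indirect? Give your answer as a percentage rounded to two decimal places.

69.10%

Chidi reaches Brightwater along 3 paths.
Via Everline: 5% × 100% = 5%.
Via Greywick → Everline: 76% × 5% × 100% = 3.8%.
Via Ironvale → Everline: 67% × 90% × 100% = 60.3%.
Total: 5% + 3.8% + 60.3% = 69.1%.
Rounded: 69.10%.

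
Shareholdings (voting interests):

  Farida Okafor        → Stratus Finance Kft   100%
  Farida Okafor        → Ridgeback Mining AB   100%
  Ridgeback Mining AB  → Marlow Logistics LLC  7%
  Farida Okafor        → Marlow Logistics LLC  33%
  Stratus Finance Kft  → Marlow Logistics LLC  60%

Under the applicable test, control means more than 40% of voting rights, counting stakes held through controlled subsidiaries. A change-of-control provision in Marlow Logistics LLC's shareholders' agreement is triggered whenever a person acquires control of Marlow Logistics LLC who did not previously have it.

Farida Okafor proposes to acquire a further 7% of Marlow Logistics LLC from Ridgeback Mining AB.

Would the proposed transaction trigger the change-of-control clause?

The purchase adds only to Farida's holdings (Ridgeback's stake shrinks), so Farida is the only person who could newly come to control Marlow.
Farida holds 100% of Ridgeback, so Farida controls Ridgeback.
Farida holds 100% of Stratus, so Farida controls Stratus.
Stratus and Farida and Ridgeback together hold 60% + 33% + 7% = 100% of Marlow, so Farida controls Marlow.
So Farida already controls Marlow before the transaction.
After the purchase, Farida's direct stake in Marlow rises to 33% + 7% = 40%, and Ridgeback's stake falls to 0%.
Farida controlled Marlow already, so this is not a new person acquiring control; every other person's position is unchanged or reduced.
No new person acquires control, so the clause is not triggered.

No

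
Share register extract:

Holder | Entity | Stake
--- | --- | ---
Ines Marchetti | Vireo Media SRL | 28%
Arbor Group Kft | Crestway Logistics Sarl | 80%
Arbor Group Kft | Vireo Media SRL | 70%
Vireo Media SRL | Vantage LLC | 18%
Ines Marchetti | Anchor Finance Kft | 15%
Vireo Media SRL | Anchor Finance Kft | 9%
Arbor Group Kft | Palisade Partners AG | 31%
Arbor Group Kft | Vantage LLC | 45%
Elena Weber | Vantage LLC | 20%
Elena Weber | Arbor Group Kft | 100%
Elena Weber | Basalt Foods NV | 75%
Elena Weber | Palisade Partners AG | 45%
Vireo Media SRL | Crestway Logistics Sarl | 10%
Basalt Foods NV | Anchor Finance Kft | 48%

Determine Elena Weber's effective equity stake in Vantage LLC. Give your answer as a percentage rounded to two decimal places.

77.60%

Elena reaches Vantage along 3 paths.
Via Arbor → Vireo: 100% × 70% × 18% = 12.6%.
Via Arbor: 100% × 45% = 45%.
Direct stake: 20% = 20%.
Total: 12.6% + 45% + 20% = 77.6%.
Rounded: 77.60%.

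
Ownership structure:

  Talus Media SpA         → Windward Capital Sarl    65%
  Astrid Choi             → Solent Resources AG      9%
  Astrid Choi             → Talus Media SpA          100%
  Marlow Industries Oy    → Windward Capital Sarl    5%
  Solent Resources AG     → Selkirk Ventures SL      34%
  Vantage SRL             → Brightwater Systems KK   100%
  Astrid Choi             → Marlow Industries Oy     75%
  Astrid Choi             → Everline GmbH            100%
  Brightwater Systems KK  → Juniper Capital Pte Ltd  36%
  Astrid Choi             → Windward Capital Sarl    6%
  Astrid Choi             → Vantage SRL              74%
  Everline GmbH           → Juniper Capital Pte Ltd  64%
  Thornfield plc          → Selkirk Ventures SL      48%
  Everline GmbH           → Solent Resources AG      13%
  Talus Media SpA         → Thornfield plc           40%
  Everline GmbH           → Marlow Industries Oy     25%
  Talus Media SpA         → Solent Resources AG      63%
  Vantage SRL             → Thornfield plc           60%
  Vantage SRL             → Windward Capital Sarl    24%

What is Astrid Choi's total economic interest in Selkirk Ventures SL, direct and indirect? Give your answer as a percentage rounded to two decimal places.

69.41%

Astrid reaches Selkirk along 5 paths.
Via Solent: 9% × 34% = 3.06%.
Via Talus → Solent: 100% × 63% × 34% = 21.42%.
Via Everline → Solent: 100% × 13% × 34% = 4.42%.
Via Vantage → Thornfield: 74% × 60% × 48% = 21.312%.
Via Talus → Thornfield: 100% × 40% × 48% = 19.2%.
Total: 3.06% + 21.42% + 4.42% + 21.312% + 19.2% = 69.412%.
Rounded: 69.41%.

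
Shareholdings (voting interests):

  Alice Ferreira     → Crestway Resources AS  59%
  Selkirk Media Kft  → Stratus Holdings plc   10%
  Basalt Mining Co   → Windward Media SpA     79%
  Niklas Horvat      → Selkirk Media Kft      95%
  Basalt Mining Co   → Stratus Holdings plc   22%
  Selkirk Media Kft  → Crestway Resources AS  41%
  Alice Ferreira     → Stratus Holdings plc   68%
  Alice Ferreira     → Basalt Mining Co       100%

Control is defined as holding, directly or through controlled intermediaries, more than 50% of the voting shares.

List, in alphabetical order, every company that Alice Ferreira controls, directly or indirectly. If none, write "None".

Alice holds 100% of Basalt, so Alice controls Basalt.
Alice holds 59% of Crestway, so Alice controls Crestway.
Basalt holds 79% of Windward, so Alice controls Windward.
Alice and Basalt together hold 68% + 22% = 90% of Stratus, so Alice controls Stratus.
No other company's threshold is met.

Basalt Mining Co, Crestway Resources AS, Stratus Holdings plc, Windward Media SpA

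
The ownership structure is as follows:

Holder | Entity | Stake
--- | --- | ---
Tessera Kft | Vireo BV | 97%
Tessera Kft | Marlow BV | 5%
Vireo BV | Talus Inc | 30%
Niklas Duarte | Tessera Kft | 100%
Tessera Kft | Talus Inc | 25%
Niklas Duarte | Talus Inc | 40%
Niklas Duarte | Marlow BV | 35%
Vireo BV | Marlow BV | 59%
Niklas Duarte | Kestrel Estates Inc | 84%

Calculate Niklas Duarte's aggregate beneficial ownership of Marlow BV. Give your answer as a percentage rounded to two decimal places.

Niklas reaches Marlow along 3 paths.
Direct stake: 35% = 35%.
Via Tessera → Vireo: 100% × 97% × 59% = 57.23%.
Via Tessera: 100% × 5% = 5%.
Total: 35% + 57.23% + 5% = 97.23%.

97.23%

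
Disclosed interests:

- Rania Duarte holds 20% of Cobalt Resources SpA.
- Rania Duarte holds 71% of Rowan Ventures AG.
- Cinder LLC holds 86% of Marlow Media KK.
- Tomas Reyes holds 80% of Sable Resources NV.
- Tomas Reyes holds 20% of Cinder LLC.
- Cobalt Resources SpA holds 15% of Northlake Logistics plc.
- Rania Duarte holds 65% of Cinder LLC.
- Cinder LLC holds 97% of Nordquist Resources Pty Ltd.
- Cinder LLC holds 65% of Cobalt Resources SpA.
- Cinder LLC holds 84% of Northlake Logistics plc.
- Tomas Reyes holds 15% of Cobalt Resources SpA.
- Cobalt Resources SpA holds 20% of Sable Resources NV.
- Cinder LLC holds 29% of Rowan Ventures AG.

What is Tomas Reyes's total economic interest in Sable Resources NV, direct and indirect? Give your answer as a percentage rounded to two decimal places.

85.60%

Tomas reaches Sable along 3 paths.
Direct stake: 80% = 80%.
Via Cinder → Cobalt: 20% × 65% × 20% = 2.6%.
Via Cobalt: 15% × 20% = 3%.
Total: 80% + 2.6% + 3% = 85.6%.
Rounded: 85.60%.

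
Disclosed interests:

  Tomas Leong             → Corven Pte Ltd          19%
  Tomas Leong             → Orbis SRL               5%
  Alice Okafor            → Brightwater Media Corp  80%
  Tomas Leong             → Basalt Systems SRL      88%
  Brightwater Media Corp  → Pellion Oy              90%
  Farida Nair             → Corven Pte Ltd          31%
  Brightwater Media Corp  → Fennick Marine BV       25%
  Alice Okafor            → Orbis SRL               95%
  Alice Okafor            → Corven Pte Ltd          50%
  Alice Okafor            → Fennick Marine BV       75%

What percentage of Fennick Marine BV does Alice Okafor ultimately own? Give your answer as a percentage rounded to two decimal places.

Alice reaches Fennick along 2 paths.
Via Brightwater: 80% × 25% = 20%.
Direct stake: 75% = 75%.
Total: 20% + 75% = 95%.
Rounded: 95.00%.

95.00%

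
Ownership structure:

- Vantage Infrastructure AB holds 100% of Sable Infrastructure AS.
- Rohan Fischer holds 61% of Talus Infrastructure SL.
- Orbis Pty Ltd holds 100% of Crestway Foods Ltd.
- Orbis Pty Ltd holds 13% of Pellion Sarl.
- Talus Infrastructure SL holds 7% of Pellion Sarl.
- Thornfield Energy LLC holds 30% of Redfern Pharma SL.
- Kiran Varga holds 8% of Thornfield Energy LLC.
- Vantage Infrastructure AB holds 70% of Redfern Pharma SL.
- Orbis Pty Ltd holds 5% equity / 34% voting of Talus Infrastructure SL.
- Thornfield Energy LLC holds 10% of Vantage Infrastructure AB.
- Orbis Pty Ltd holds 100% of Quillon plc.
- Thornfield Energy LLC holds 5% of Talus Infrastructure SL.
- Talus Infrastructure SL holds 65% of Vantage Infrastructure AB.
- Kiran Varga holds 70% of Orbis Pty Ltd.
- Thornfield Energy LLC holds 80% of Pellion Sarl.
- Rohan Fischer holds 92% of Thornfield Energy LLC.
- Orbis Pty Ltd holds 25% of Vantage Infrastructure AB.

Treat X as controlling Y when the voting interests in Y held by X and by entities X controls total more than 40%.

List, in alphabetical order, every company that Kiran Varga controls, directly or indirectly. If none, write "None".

Kiran holds 70% of Orbis, so Kiran controls Orbis.
Orbis holds 100% of Quillon, so Kiran controls Quillon.
Orbis holds 100% of Crestway, so Kiran controls Crestway.
No other company's threshold is met.

Crestway Foods Ltd, Orbis Pty Ltd, Quillon plc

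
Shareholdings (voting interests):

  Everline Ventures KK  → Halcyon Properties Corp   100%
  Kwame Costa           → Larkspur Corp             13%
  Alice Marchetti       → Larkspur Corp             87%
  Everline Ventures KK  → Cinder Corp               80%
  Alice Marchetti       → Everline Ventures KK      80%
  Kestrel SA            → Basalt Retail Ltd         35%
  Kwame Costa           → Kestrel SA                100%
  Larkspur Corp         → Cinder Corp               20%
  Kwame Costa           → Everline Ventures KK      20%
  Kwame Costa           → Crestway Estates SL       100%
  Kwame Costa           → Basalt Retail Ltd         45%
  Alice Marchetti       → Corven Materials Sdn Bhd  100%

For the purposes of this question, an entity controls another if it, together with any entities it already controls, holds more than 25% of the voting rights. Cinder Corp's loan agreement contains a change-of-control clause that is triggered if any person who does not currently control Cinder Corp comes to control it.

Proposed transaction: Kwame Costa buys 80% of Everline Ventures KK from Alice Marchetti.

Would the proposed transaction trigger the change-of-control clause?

The purchase adds only to Kwame's holdings (Alice's stake shrinks), so Kwame is the only person who could newly come to control Cinder.
Kwame holds 100% of Kestrel, so Kwame controls Kestrel.
Kwame and Kestrel together hold 45% + 35% = 80% of Basalt, so Kwame controls Basalt.
Kwame holds 100% of Crestway, so Kwame controls Crestway.
Neither Kwame nor any entity Kwame controls holds any voting interest in Cinder.
So before the transaction, Kwame does not control Cinder.
After the purchase, Kwame's direct stake in Everline rises to 20% + 80% = 100%, and Alice's stake falls to 0%.
Kwame holds 100% of Everline, so Kwame controls Everline.
Everline holds 80% of Cinder, so Kwame controls Cinder.
Kwame did not control Cinder before and does after, so the clause is triggered.

Yes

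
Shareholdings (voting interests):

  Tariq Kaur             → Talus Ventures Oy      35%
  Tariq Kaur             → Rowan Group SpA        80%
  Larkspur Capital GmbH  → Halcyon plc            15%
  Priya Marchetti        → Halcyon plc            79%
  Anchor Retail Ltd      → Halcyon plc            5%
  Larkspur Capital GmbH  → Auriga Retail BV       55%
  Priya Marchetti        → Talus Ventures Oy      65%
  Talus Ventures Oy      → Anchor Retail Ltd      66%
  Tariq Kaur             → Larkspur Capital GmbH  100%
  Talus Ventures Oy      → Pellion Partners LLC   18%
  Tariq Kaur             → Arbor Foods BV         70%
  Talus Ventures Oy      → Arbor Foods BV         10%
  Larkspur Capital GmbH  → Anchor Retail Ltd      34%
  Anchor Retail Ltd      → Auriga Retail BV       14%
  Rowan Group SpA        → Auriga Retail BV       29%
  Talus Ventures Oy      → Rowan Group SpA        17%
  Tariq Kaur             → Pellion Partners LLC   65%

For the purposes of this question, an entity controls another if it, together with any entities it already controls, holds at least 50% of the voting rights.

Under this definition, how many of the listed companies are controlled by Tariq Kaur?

5

Tariq holds 100% of Larkspur, so Tariq controls Larkspur.
Tariq holds 80% of Rowan, so Tariq controls Rowan.
Rowan and Larkspur together hold 29% + 55% = 84% of Auriga, so Tariq controls Auriga.
Tariq holds 65% of Pellion, so Tariq controls Pellion.
Tariq holds 70% of Arbor, so Tariq controls Arbor.
No other company's threshold is met.
Tariq controls 5 companies.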